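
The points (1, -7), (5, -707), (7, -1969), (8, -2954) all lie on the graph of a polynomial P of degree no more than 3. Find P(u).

Write P(u) = au^3 + bu^2 + cu + d. Substituting each data point gives a linear system:
  a + b + c + d = -7
  125a + 25b + 5c + d = -707
  343a + 49b + 7c + d = -1969
  512a + 64b + 8c + d = -2954
Solving the system yields a = -6, b = 2, c = -1, d = -2.
So P(u) = -6u^3 + 2u^2 - u - 2.
Check: P(1) = -7. ✓

P(u) = -6u^3 + 2u^2 - u - 2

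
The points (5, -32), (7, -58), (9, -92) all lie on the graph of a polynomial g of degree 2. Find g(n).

Write g(n) = an^2 + bn + c. Substituting each data point gives a linear system:
  25a + 5b + c = -32
  49a + 7b + c = -58
  81a + 9b + c = -92
Solving the system yields a = -1, b = -1, c = -2.
So g(n) = -n² - n - 2.
Check: g(9) = -92. ✓

g(n) = -n^2 - n - 2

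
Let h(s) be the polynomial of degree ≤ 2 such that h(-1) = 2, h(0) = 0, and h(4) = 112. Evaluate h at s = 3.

Write h(s) = as^2 + bs + c. Substituting each data point gives a linear system:
  a - b + c = 2
  c = 0
  16a + 4b + c = 112
Solving the system yields a = 6, b = 4, c = 0.
So h(s) = 6s² + 4s.
Then h(3) = 66.

66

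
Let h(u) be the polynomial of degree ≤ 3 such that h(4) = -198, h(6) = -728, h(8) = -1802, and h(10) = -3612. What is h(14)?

-10208

Write h(u) = au^3 + bu^2 + cu + d. Substituting each data point gives a linear system:
  64a + 16b + 4c + d = -198
  216a + 36b + 6c + d = -728
  512a + 64b + 8c + d = -1802
  1000a + 100b + 10c + d = -3612
Solving the system yields a = -4, b = 4, c = -1, d = -2.
So h(u) = -4u^3 + 4u^2 - u - 2.
Then h(14) = -10208.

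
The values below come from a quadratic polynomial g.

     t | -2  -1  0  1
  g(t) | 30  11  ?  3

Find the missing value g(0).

On equispaced nodes a degree-2 polynomial has vanishing third forward difference, so
  - g(-2) + 3·g(-1) - 3·g(0) + g(1) = 0.
Substituting the known values and solving for g(0):
  -3·g(0) = -6
  g(0) = 2.

2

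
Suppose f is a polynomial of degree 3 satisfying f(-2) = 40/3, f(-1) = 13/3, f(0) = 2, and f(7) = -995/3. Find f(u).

Write f(u) = au^3 + bu^2 + cu + d. Substituting each data point gives a linear system:
  -8a + 4b - 2c + d = 40/3
  -a + b - c + d = 13/3
  d = 2
  343a + 49b + 7c + d = -995/3
Solving the system yields a = -1, b = 1/3, c = -1, d = 2.
So f(u) = -u^3 + (1/3)u^2 - u + 2.
Check: f(0) = 2. ✓

f(u) = -u^3 + (1/3)u^2 - u + 2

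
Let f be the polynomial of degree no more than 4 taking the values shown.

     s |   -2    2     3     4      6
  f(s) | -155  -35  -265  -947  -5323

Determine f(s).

Write f(s) = as^4 + bs^3 + cs^2 + ds + e. Substituting each data point gives a linear system:
  16a - 8b + 4c - 2d + e = -155
  16a + 8b + 4c + 2d + e = -35
  81a + 27b + 9c + 3d + e = -265
  256a + 64b + 16c + 4d + e = -947
  1296a + 216b + 36c + 6d + e = -5323
Solving the system yields a = -5, b = 6, c = -5, d = 6, e = 5.
So f(s) = -5s^4 + 6s^3 - 5s^2 + 6s + 5.
Check: f(3) = -265. ✓

f(s) = -5s^4 + 6s^3 - 5s^2 + 6s + 5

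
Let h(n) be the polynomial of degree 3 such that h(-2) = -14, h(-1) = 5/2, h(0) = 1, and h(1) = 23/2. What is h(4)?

415

Using the Lagrange interpolation formula with nodes -2, -1, 0, 1:
  L_0(n) = (n + 1)n(n - 1) / -6
  L_1(n) = (n + 2)n(n - 1) / 2
  L_2(n) = (n + 2)(n + 1)(n - 1) / -2
  L_3(n) = (n + 2)(n + 1)n / 6
Then h(n) = -14·L_0(n) + 5/2·L_1(n) + 1·L_2(n) + 23/2·L_3(n).
Expanding and collecting terms gives h(n) = 5n^3 + 6n^2 - (1/2)n + 1.
Evaluating at n = 4: h(4) = 415.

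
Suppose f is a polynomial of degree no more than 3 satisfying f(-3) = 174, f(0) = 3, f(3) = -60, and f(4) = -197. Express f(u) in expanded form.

Write f(u) = au^3 + bu^2 + cu + d. Substituting each data point gives a linear system:
  -27a + 9b - 3c + d = 174
  d = 3
  27a + 9b + 3c + d = -60
  64a + 16b + 4c + d = -197
Solving the system yields a = -5, b = 6, c = 6, d = 3.
So f(u) = -5u³ + 6u² + 6u + 3.
Check: f(3) = -60. ✓

f(u) = -5u^3 + 6u^2 + 6u + 3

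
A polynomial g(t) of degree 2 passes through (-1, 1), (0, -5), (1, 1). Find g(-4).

91

Using the Lagrange interpolation formula with nodes -1, 0, 1:
  L_0(t) = t(t - 1) / 2
  L_1(t) = (t + 1)(t - 1) / -1
  L_2(t) = (t + 1)t / 2
Then g(t) = 1·L_0(t) - 5·L_1(t) + 1·L_2(t).
Expanding and collecting terms gives g(t) = 6t^2 - 5.
Evaluating at t = -4: g(-4) = 91.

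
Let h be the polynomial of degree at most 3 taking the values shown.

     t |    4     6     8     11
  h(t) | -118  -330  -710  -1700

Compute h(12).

Write h(t) = at^3 + bt^2 + ct + d. Substituting each data point gives a linear system:
  64a + 16b + 4c + d = -118
  216a + 36b + 6c + d = -330
  512a + 64b + 8c + d = -710
  1331a + 121b + 11c + d = -1700
Solving the system yields a = -1, b = -3, c = 0, d = -6.
So h(t) = -t³ - 3t² - 6.
Then h(12) = -2166.

-2166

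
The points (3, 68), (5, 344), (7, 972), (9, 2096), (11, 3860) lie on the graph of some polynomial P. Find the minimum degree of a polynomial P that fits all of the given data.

3

Forward differences of the values at t = 3, 5, 7, 9, 11:
  P  : 68  344  972  2096  3860
  Δ  : 276  628  1124  1764
  Δ^2: 352  496  640
  Δ^3: 144  144
  Δ^4: 0
The third differences are constant (144) and nonzero, while all higher differences vanish, so the minimal degree is 3.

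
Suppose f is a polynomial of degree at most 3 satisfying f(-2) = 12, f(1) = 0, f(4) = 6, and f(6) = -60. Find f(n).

f(n) = -n^3 + 4n^2 + 3n - 6

Write f(n) = an^3 + bn^2 + cn + d. Substituting each data point gives a linear system:
  -8a + 4b - 2c + d = 12
  a + b + c + d = 0
  64a + 16b + 4c + d = 6
  216a + 36b + 6c + d = -60
Solving the system yields a = -1, b = 4, c = 3, d = -6.
So f(n) = -n^3 + 4n^2 + 3n - 6.
Check: f(-2) = 12. ✓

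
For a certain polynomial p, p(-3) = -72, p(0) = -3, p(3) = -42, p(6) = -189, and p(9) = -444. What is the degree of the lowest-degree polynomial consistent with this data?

Forward differences of the values at n = -3, 0, 3, 6, 9:
  p  : -72  -3  -42  -189  -444
  Δ  : 69  -39  -147  -255
  Δ^2: -108  -108  -108
  Δ^3: 0  0
  Δ^4: 0
The second differences are constant (-108) and nonzero, while all higher differences vanish, so the minimal degree is 2.

2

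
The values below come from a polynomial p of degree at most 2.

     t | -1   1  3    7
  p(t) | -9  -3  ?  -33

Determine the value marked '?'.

The 3 known points determine the degree-2 polynomial uniquely.
Write p(t) = at^2 + bt + c. Substituting each data point gives a linear system:
  a - b + c = -9
  a + b + c = -3
  49a + 7b + c = -33
Solving the system yields a = -1, b = 3, c = -5.
So p(t) = -t^2 + 3t - 5.
Then p(3) = -5.

-5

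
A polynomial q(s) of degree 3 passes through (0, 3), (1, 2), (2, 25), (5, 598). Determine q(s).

q(s) = 6s^3 - 6s^2 - s + 3

Write q(s) = as^3 + bs^2 + cs + d. Substituting each data point gives a linear system:
  d = 3
  a + b + c + d = 2
  8a + 4b + 2c + d = 25
  125a + 25b + 5c + d = 598
Solving the system yields a = 6, b = -6, c = -1, d = 3.
So q(s) = 6s^3 - 6s^2 - s + 3.
Check: q(1) = 2. ✓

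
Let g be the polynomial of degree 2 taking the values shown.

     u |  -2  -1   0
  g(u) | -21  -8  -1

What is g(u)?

Write g(u) = au^2 + bu + c. Substituting each data point gives a linear system:
  4a - 2b + c = -21
  a - b + c = -8
  c = -1
Solving the system yields a = -3, b = 4, c = -1.
So g(u) = -3u^2 + 4u - 1.
Check: g(0) = -1. ✓

g(u) = -3u^2 + 4u - 1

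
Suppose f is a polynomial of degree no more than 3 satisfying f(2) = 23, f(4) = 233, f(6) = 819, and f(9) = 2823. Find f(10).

3887

Write f(s) = as^3 + bs^2 + cs + d. Substituting each data point gives a linear system:
  8a + 4b + 2c + d = 23
  64a + 16b + 4c + d = 233
  216a + 36b + 6c + d = 819
  729a + 81b + 9c + d = 2823
Solving the system yields a = 4, b = -1, c = -1, d = -3.
So f(s) = 4s^3 - s^2 - s - 3.
Then f(10) = 3887.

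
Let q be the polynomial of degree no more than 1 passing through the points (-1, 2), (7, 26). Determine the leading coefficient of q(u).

3

Write q(u) = au + b. Substituting each data point gives a linear system:
  -a + b = 2
  7a + b = 26
Solving the system yields a = 3, b = 5.
So q(u) = 3u + 5.
The leading coefficient is 3.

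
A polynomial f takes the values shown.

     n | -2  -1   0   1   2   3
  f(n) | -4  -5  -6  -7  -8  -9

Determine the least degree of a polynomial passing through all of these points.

Forward differences of the values at n = -2, -1, 0, 1, 2, 3:
  f  : -4  -5  -6  -7  -8  -9
  Δ  : -1  -1  -1  -1  -1
  Δ^2: 0  0  0  0
  Δ^3: 0  0  0
  Δ^4: 0  0
  Δ^5: 0
The first differences are constant (-1) and nonzero, while all higher differences vanish, so the minimal degree is 1.

1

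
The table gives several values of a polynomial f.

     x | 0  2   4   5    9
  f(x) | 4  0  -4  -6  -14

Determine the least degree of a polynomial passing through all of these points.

1

Divided differences on the nodes 0, 2, 4, 5, 9:
  order 0: 4  0  -4  -6  -14
  order 1: -2  -2  -2  -2
  order 2: 0  0  0
  order 3: 0  0
  order 4: 0
The order-1 divided differences are all -2 (nonzero) and every higher order vanishes, so the data lies on a polynomial of degree exactly 1.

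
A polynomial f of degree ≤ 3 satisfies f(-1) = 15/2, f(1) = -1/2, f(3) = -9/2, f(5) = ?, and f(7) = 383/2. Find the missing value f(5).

The 4 known points determine the degree-3 polynomial uniquely.
Write f(x) = ax^3 + bx^2 + cx + d. Substituting each data point gives a linear system:
  -a + b - c + d = 15/2
  a + b + c + d = -1/2
  27a + 9b + 3c + d = -9/2
  343a + 49b + 7c + d = 383/2
Solving the system yields a = 1, b = -5/2, c = -5, d = 6.
So f(x) = x^3 - (5/2)x^2 - 5x + 6.
Then f(5) = 87/2.

87/2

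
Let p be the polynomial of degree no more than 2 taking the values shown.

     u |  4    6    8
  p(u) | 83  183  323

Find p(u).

Using the Lagrange interpolation formula with nodes 4, 6, 8:
  L_0(u) = (u - 6)(u - 8) / 8
  L_1(u) = (u - 4)(u - 8) / -4
  L_2(u) = (u - 4)(u - 6) / 8
Then p(u) = 83·L_0(u) + 183·L_1(u) + 323·L_2(u).
Expanding and collecting terms gives p(u) = 5u^2 + 3.
Check: p(4) = 83. ✓

p(u) = 5u^2 + 3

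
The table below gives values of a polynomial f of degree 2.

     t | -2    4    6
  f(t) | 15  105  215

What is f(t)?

Write f(t) = at^2 + bt + c. Substituting each data point gives a linear system:
  4a - 2b + c = 15
  16a + 4b + c = 105
  36a + 6b + c = 215
Solving the system yields a = 5, b = 5, c = 5.
So f(t) = 5t² + 5t + 5.
Check: f(6) = 215. ✓

f(t) = 5t^2 + 5t + 5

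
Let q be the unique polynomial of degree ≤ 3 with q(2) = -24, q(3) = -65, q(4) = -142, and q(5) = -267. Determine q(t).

Write q(t) = at^3 + bt^2 + ct + d. Substituting each data point gives a linear system:
  8a + 4b + 2c + d = -24
  27a + 9b + 3c + d = -65
  64a + 16b + 4c + d = -142
  125a + 25b + 5c + d = -267
Solving the system yields a = -2, b = 0, c = -3, d = -2.
So q(t) = -2t³ - 3t - 2.
Check: q(3) = -65. ✓

q(t) = -2t^3 - 3t - 2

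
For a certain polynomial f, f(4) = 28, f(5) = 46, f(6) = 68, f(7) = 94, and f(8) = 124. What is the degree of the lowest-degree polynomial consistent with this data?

2

Forward differences of the values at t = 4, 5, 6, 7, 8:
  f  : 28  46  68  94  124
  Δ  : 18  22  26  30
  Δ^2: 4  4  4
  Δ^3: 0  0
  Δ^4: 0
The second differences are constant (4) and nonzero, while all higher differences vanish, so the minimal degree is 2.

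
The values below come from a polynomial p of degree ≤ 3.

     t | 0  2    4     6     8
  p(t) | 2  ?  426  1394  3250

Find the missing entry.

On equispaced nodes a degree-3 polynomial has vanishing fourth forward difference, so
  p(0) - 4·p(2) + 6·p(4) - 4·p(6) + p(8) = 0.
Substituting the known values and solving for p(2):
  -4·p(2) = -232
  p(2) = 58.

58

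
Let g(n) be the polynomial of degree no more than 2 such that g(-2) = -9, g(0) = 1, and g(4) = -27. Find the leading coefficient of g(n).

Write g(n) = an^2 + bn + c. Substituting each data point gives a linear system:
  4a - 2b + c = -9
  c = 1
  16a + 4b + c = -27
Solving the system yields a = -2, b = 1, c = 1.
So g(n) = -2n^2 + n + 1.
The leading coefficient is -2.

-2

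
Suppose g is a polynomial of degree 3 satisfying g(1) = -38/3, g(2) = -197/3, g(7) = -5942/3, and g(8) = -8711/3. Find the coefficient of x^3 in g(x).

Write g(x) = ax^3 + bx^2 + cx + d. Substituting each data point gives a linear system:
  a + b + c + d = -38/3
  8a + 4b + 2c + d = -197/3
  343a + 49b + 7c + d = -5942/3
  512a + 64b + 8c + d = -8711/3
Solving the system yields a = -5, b = -5, c = -3, d = 1/3.
So g(x) = -5x^3 - 5x^2 - 3x + 1/3.
The leading coefficient is -5.

-5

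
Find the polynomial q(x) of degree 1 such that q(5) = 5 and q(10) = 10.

Write q(x) = ax + b. Substituting each data point gives a linear system:
  5a + b = 5
  10a + b = 10
Solving the system yields a = 1, b = 0.
So q(x) = x.
Check: q(5) = 5. ✓

q(x) = x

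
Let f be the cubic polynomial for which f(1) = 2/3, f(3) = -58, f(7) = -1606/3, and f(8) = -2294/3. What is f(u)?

f(u) = -u^3 - 4u^2 - (1/3)u + 6

Using the Lagrange interpolation formula with nodes 1, 3, 7, 8:
  L_0(u) = (u - 3)(u - 7)(u - 8) / -84
  L_1(u) = (u - 1)(u - 7)(u - 8) / 40
  L_2(u) = (u - 1)(u - 3)(u - 8) / -24
  L_3(u) = (u - 1)(u - 3)(u - 7) / 35
Then f(u) = 2/3·L_0(u) - 58·L_1(u) - 1606/3·L_2(u) - 2294/3·L_3(u).
Expanding and collecting terms gives f(u) = -u³ - 4u² - (1/3)u + 6.
Check: f(1) = 2/3. ✓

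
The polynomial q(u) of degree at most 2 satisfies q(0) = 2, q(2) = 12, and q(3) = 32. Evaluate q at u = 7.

212

Write q(u) = au^2 + bu + c. Substituting each data point gives a linear system:
  c = 2
  4a + 2b + c = 12
  9a + 3b + c = 32
Solving the system yields a = 5, b = -5, c = 2.
So q(u) = 5u² - 5u + 2.
Then q(7) = 212.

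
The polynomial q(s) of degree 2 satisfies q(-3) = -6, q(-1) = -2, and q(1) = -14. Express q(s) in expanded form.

q(s) = -2s^2 - 6s - 6

Using the Lagrange interpolation formula with nodes -3, -1, 1:
  L_0(s) = (s + 1)(s - 1) / 8
  L_1(s) = (s + 3)(s - 1) / -4
  L_2(s) = (s + 3)(s + 1) / 8
Then q(s) = -6·L_0(s) - 2·L_1(s) - 14·L_2(s).
Expanding and collecting terms gives q(s) = -2s^2 - 6s - 6.
Check: q(-3) = -6. ✓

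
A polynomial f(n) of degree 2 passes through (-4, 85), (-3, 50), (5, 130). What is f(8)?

325

Write f(n) = an^2 + bn + c. Substituting each data point gives a linear system:
  16a - 4b + c = 85
  9a - 3b + c = 50
  25a + 5b + c = 130
Solving the system yields a = 5, b = 0, c = 5.
So f(n) = 5n^2 + 5.
Then f(8) = 325.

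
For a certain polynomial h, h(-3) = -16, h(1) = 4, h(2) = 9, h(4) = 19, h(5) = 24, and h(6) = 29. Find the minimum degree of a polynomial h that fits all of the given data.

Divided differences on the nodes -3, 1, 2, 4, 5, 6:
  order 0: -16  4  9  19  24  29
  order 1: 5  5  5  5  5
  order 2: 0  0  0  0
  order 3: 0  0  0
  order 4: 0  0
  order 5: 0
The order-1 divided differences are all 5 (nonzero) and every higher order vanishes, so the data lies on a polynomial of degree exactly 1.

1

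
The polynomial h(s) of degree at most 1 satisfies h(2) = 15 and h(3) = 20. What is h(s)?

Using the Lagrange interpolation formula with nodes 2, 3:
  L_0(s) = (s - 3) / -1
  L_1(s) = (s - 2) / 1
Then h(s) = 15·L_0(s) + 20·L_1(s).
Expanding and collecting terms gives h(s) = 5s + 5.
Check: h(3) = 20. ✓

h(s) = 5s + 5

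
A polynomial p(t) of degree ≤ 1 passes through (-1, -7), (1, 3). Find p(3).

Write p(t) = at + b. Substituting each data point gives a linear system:
  -a + b = -7
  a + b = 3
Solving the system yields a = 5, b = -2.
So p(t) = 5t - 2.
Then p(3) = 13.

13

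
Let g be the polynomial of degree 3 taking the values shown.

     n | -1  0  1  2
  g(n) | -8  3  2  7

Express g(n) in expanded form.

Write g(n) = an^3 + bn^2 + cn + d. Substituting each data point gives a linear system:
  -a + b - c + d = -8
  d = 3
  a + b + c + d = 2
  8a + 4b + 2c + d = 7
Solving the system yields a = 3, b = -6, c = 2, d = 3.
So g(n) = 3n^3 - 6n^2 + 2n + 3.
Check: g(2) = 7. ✓

g(n) = 3n^3 - 6n^2 + 2n + 3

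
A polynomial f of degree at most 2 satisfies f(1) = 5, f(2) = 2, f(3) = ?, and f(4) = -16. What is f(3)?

-5

On equispaced nodes a degree-2 polynomial has vanishing third forward difference, so
  - f(1) + 3·f(2) - 3·f(3) + f(4) = 0.
Substituting the known values and solving for f(3):
  -3·f(3) = 15
  f(3) = -5.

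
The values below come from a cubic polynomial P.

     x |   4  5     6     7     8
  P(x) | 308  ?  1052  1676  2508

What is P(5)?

The 4 known points determine the degree-3 polynomial uniquely.
Write P(x) = ax^3 + bx^2 + cx + d. Substituting each data point gives a linear system:
  64a + 16b + 4c + d = 308
  216a + 36b + 6c + d = 1052
  343a + 49b + 7c + d = 1676
  512a + 64b + 8c + d = 2508
Solving the system yields a = 5, b = -1, c = 2, d = -4.
So P(x) = 5x^3 - x^2 + 2x - 4.
Then P(5) = 606.

606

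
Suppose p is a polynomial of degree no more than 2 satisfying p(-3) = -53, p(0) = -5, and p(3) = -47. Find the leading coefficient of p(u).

Write p(u) = au^2 + bu + c. Substituting each data point gives a linear system:
  9a - 3b + c = -53
  c = -5
  9a + 3b + c = -47
Solving the system yields a = -5, b = 1, c = -5.
So p(u) = -5u^2 + u - 5.
The leading coefficient is -5.

-5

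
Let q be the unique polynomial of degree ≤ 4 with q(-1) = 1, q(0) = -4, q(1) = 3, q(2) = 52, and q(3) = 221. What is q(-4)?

Using the Lagrange interpolation formula with nodes -1, 0, 1, 2, 3:
  L_0(x) = x(x - 1)(x - 2)(x - 3) / 24
  L_1(x) = (x + 1)(x - 1)(x - 2)(x - 3) / -6
  L_2(x) = (x + 1)x(x - 2)(x - 3) / 4
  L_3(x) = (x + 1)x(x - 1)(x - 3) / -6
  L_4(x) = (x + 1)x(x - 1)(x - 2) / 24
Then q(x) = 1·L_0(x) - 4·L_1(x) + 3·L_2(x) + 52·L_3(x) + 221·L_4(x).
Expanding and collecting terms gives q(x) = 2x⁴ + x³ + 4x² - 4.
Evaluating at x = -4: q(-4) = 508.

508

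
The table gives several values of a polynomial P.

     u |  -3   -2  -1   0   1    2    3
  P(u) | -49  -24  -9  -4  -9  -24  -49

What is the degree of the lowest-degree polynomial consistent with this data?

2

Forward differences of the values at u = -3, -2, -1, 0, 1, 2, 3:
  P  : -49  -24  -9  -4  -9  -24  -49
  Δ  : 25  15  5  -5  -15  -25
  Δ^2: -10  -10  -10  -10  -10
  Δ^3: 0  0  0  0
  Δ^4: 0  0  0
  Δ^5: 0  0
  Δ^6: 0
The second differences are constant (-10) and nonzero, while all higher differences vanish, so the minimal degree is 2.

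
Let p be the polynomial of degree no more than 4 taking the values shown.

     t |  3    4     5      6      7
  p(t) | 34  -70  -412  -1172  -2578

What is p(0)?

-2

Write p(t) = at^4 + bt^3 + ct^2 + dt + e. Substituting each data point gives a linear system:
  81a + 27b + 9c + 3d + e = 34
  256a + 64b + 16c + 4d + e = -70
  625a + 125b + 25c + 5d + e = -412
  1296a + 216b + 36c + 6d + e = -1172
  2401a + 343b + 49c + 7d + e = -2578
Solving the system yields a = -2, b = 6, c = 3, d = 3, e = -2.
So p(t) = -2t^4 + 6t^3 + 3t^2 + 3t - 2.
Then p(0) = -2.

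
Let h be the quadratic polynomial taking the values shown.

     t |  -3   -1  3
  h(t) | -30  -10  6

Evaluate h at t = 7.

-10

Using the Lagrange interpolation formula with nodes -3, -1, 3:
  L_0(t) = (t + 1)(t - 3) / 12
  L_1(t) = (t + 3)(t - 3) / -8
  L_2(t) = (t + 3)(t + 1) / 24
Then h(t) = -30·L_0(t) - 10·L_1(t) + 6·L_2(t).
Expanding and collecting terms gives h(t) = -t^2 + 6t - 3.
Evaluating at t = 7: h(7) = -10.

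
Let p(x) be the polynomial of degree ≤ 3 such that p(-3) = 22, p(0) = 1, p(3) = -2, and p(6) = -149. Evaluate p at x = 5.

Write p(x) = ax^3 + bx^2 + cx + d. Substituting each data point gives a linear system:
  -27a + 9b - 3c + d = 22
  d = 1
  27a + 9b + 3c + d = -2
  216a + 36b + 6c + d = -149
Solving the system yields a = -1, b = 1, c = 5, d = 1.
So p(x) = -x^3 + x^2 + 5x + 1.
Then p(5) = -74.

-74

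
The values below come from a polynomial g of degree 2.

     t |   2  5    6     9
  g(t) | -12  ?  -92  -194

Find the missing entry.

The 3 known points determine the degree-2 polynomial uniquely.
Write g(t) = at^2 + bt + c. Substituting each data point gives a linear system:
  4a + 2b + c = -12
  36a + 6b + c = -92
  81a + 9b + c = -194
Solving the system yields a = -2, b = -4, c = 4.
So g(t) = -2t^2 - 4t + 4.
Then g(5) = -66.

-66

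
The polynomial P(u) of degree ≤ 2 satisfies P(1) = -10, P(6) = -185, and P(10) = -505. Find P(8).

Using the Lagrange interpolation formula with nodes 1, 6, 10:
  L_0(u) = (u - 6)(u - 10) / 45
  L_1(u) = (u - 1)(u - 10) / -20
  L_2(u) = (u - 1)(u - 6) / 36
Then P(u) = -10·L_0(u) - 185·L_1(u) - 505·L_2(u).
Expanding and collecting terms gives P(u) = -5u^2 - 5.
Evaluating at u = 8: P(8) = -325.

-325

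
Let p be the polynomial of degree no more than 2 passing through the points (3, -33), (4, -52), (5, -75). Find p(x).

Using the Lagrange interpolation formula with nodes 3, 4, 5:
  L_0(x) = (x - 4)(x - 5) / 2
  L_1(x) = (x - 3)(x - 5) / -1
  L_2(x) = (x - 3)(x - 4) / 2
Then p(x) = -33·L_0(x) - 52·L_1(x) - 75·L_2(x).
Expanding and collecting terms gives p(x) = -2x^2 - 5x.
Check: p(4) = -52. ✓

p(x) = -2x^2 - 5x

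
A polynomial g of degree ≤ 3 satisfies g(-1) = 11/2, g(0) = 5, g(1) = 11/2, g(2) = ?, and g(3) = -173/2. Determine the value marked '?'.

-17

On equispaced nodes a degree-3 polynomial has vanishing fourth forward difference, so
  g(-1) - 4·g(0) + 6·g(1) - 4·g(2) + g(3) = 0.
Substituting the known values and solving for g(2):
  -4·g(2) = 68
  g(2) = -17.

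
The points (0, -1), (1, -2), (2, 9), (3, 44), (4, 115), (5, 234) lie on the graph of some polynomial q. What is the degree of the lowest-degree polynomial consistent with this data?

Forward differences of the values at x = 0, 1, 2, 3, 4, 5:
  q  : -1  -2  9  44  115  234
  Δ  : -1  11  35  71  119
  Δ^2: 12  24  36  48
  Δ^3: 12  12  12
  Δ^4: 0  0
  Δ^5: 0
The third differences are constant (12) and nonzero, while all higher differences vanish, so the minimal degree is 3.

3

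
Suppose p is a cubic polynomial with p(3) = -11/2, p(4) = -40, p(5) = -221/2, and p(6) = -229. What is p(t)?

p(t) = -2t^3 + 6t^2 - (5/2)t + 2

Write p(t) = at^3 + bt^2 + ct + d. Substituting each data point gives a linear system:
  27a + 9b + 3c + d = -11/2
  64a + 16b + 4c + d = -40
  125a + 25b + 5c + d = -221/2
  216a + 36b + 6c + d = -229
Solving the system yields a = -2, b = 6, c = -5/2, d = 2.
So p(t) = -2t^3 + 6t^2 - (5/2)t + 2.
Check: p(3) = -11/2. ✓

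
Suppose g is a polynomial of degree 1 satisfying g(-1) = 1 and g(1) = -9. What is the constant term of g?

Write g(u) = au + b. Substituting each data point gives a linear system:
  -a + b = 1
  a + b = -9
Solving the system yields a = -5, b = -4.
So g(u) = -5u - 4.
The constant term is -4.

-4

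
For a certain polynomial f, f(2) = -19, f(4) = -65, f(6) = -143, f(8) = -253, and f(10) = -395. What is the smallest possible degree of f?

Forward differences of the values at t = 2, 4, 6, 8, 10:
  f  : -19  -65  -143  -253  -395
  Δ  : -46  -78  -110  -142
  Δ^2: -32  -32  -32
  Δ^3: 0  0
  Δ^4: 0
The second differences are constant (-32) and nonzero, while all higher differences vanish, so the minimal degree is 2.

2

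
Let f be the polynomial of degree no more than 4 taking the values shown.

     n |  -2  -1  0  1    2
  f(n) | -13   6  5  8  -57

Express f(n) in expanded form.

f(n) = -4n^4 - 4n^3 + 6n^2 + 5n + 5

Write f(n) = an^4 + bn^3 + cn^2 + dn + e. Substituting each data point gives a linear system:
  16a - 8b + 4c - 2d + e = -13
  a - b + c - d + e = 6
  e = 5
  a + b + c + d + e = 8
  16a + 8b + 4c + 2d + e = -57
Solving the system yields a = -4, b = -4, c = 6, d = 5, e = 5.
So f(n) = -4n⁴ - 4n³ + 6n² + 5n + 5.
Check: f(-1) = 6. ✓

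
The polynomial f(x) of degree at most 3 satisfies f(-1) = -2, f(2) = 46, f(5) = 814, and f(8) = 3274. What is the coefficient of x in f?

Write f(x) = ax^3 + bx^2 + cx + d. Substituting each data point gives a linear system:
  -a + b - c + d = -2
  8a + 4b + 2c + d = 46
  125a + 25b + 5c + d = 814
  512a + 64b + 8c + d = 3274
Solving the system yields a = 6, b = 4, c = -6, d = -6.
So f(x) = 6x^3 + 4x^2 - 6x - 6.
The coefficient of x is -6.

-6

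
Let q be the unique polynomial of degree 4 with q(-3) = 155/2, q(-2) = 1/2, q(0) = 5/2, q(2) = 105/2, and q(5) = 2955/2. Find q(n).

Write q(n) = an^4 + bn^3 + cn^2 + dn + e. Substituting each data point gives a linear system:
  81a - 27b + 9c - 3d + e = 155/2
  16a - 8b + 4c - 2d + e = 1/2
  e = 5/2
  16a + 8b + 4c + 2d + e = 105/2
  625a + 125b + 25c + 5d + e = 2955/2
Solving the system yields a = 2, b = 2, c = -2, d = 5, e = 5/2.
So q(n) = 2n^4 + 2n^3 - 2n^2 + 5n + 5/2.
Check: q(2) = 105/2. ✓

q(n) = 2n^4 + 2n^3 - 2n^2 + 5n + 5/2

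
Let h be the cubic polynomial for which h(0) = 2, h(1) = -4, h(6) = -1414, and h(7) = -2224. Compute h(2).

Write h(x) = ax^3 + bx^2 + cx + d. Substituting each data point gives a linear system:
  d = 2
  a + b + c + d = -4
  216a + 36b + 6c + d = -1414
  343a + 49b + 7c + d = -2224
Solving the system yields a = -6, b = -4, c = 4, d = 2.
So h(x) = -6x^3 - 4x^2 + 4x + 2.
Then h(2) = -54.

-54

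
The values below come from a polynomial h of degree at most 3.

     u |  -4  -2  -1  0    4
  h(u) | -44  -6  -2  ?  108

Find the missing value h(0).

The 4 known points determine the degree-3 polynomial uniquely.
Write h(u) = au^3 + bu^2 + cu + d. Substituting each data point gives a linear system:
  -64a + 16b - 4c + d = -44
  -8a + 4b - 2c + d = -6
  -a + b - c + d = -2
  64a + 16b + 4c + d = 108
Solving the system yields a = 1, b = 2, c = 3, d = 0.
So h(u) = u^3 + 2u^2 + 3u.
Then h(0) = 0.

0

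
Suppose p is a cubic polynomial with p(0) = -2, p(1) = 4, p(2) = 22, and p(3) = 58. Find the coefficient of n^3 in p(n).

Write p(n) = an^3 + bn^2 + cn + d. Substituting each data point gives a linear system:
  d = -2
  a + b + c + d = 4
  8a + 4b + 2c + d = 22
  27a + 9b + 3c + d = 58
Solving the system yields a = 1, b = 3, c = 2, d = -2.
So p(n) = n^3 + 3n^2 + 2n - 2.
The leading coefficient is 1.

1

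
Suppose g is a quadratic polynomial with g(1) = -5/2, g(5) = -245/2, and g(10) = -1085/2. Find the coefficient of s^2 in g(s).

-6

Write g(s) = as^2 + bs + c. Substituting each data point gives a linear system:
  a + b + c = -5/2
  25a + 5b + c = -245/2
  100a + 10b + c = -1085/2
Solving the system yields a = -6, b = 6, c = -5/2.
So g(s) = -6s² + 6s - 5/2.
The leading coefficient is -6.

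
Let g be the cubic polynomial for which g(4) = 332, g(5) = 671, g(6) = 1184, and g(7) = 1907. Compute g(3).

Write g(n) = an^3 + bn^2 + cn + d. Substituting each data point gives a linear system:
  64a + 16b + 4c + d = 332
  125a + 25b + 5c + d = 671
  216a + 36b + 6c + d = 1184
  343a + 49b + 7c + d = 1907
Solving the system yields a = 6, b = -3, c = 0, d = -4.
So g(n) = 6n^3 - 3n^2 - 4.
Then g(3) = 131.

131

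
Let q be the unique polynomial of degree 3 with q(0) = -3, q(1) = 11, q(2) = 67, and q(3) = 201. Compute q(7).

2237

Write q(u) = au^3 + bu^2 + cu + d. Substituting each data point gives a linear system:
  d = -3
  a + b + c + d = 11
  8a + 4b + 2c + d = 67
  27a + 9b + 3c + d = 201
Solving the system yields a = 6, b = 3, c = 5, d = -3.
So q(u) = 6u^3 + 3u^2 + 5u - 3.
Then q(7) = 2237.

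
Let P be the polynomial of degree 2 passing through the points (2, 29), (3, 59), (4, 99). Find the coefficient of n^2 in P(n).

Write P(n) = an^2 + bn + c. Substituting each data point gives a linear system:
  4a + 2b + c = 29
  9a + 3b + c = 59
  16a + 4b + c = 99
Solving the system yields a = 5, b = 5, c = -1.
So P(n) = 5n^2 + 5n - 1.
The leading coefficient is 5.

5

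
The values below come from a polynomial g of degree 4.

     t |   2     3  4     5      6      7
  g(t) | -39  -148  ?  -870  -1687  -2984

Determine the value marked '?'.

The 5 known points determine the degree-4 polynomial uniquely.
Write g(t) = at^4 + bt^3 + ct^2 + dt + e. Substituting each data point gives a linear system:
  16a + 8b + 4c + 2d + e = -39
  81a + 27b + 9c + 3d + e = -148
  625a + 125b + 25c + 5d + e = -870
  1296a + 216b + 36c + 6d + e = -1687
  2401a + 343b + 49c + 7d + e = -2984
Solving the system yields a = -1, b = -1, c = -5, d = 0, e = 5.
So g(t) = -t^4 - t^3 - 5t^2 + 5.
Then g(4) = -395.

-395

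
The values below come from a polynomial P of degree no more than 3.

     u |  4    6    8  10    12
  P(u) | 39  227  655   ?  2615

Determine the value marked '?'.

1419

On equispaced nodes a degree-3 polynomial has vanishing fourth forward difference, so
  P(4) - 4·P(6) + 6·P(8) - 4·P(10) + P(12) = 0.
Substituting the known values and solving for P(10):
  -4·P(10) = -5676
  P(10) = 1419.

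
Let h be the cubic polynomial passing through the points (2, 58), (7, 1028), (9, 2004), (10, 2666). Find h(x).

Write h(x) = ax^3 + bx^2 + cx + d. Substituting each data point gives a linear system:
  8a + 4b + 2c + d = 58
  343a + 49b + 7c + d = 1028
  729a + 81b + 9c + d = 2004
  1000a + 100b + 10c + d = 2666
Solving the system yields a = 2, b = 6, c = 6, d = 6.
So h(x) = 2x^3 + 6x^2 + 6x + 6.
Check: h(2) = 58. ✓

h(x) = 2x^3 + 6x^2 + 6x + 6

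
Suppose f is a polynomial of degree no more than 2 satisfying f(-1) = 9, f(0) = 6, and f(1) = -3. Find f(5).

Forward differences of the values at x = -1, 0, 1:
  f  : 9  6  -3
  Δ  : -3  -9
  Δ^2: -6
The second differences are constant, confirming degree 2.
Interpolating (Newton forward form) and evaluating at x = 5 gives f(5) = -99.

-99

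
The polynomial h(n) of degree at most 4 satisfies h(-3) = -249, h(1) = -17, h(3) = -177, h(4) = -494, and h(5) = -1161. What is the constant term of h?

Write h(n) = an^4 + bn^3 + cn^2 + dn + e. Substituting each data point gives a linear system:
  81a - 27b + 9c - 3d + e = -249
  a + b + c + d + e = -17
  81a + 27b + 9c + 3d + e = -177
  256a + 64b + 16c + 4d + e = -494
  625a + 125b + 25c + 5d + e = -1161
Solving the system yields a = -2, b = 2, c = -5, d = -6, e = -6.
So h(n) = -2n⁴ + 2n³ - 5n² - 6n - 6.
The constant term is -6.

-6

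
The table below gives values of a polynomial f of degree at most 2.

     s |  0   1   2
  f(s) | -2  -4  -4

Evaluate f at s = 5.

Using the Lagrange interpolation formula with nodes 0, 1, 2:
  L_0(s) = (s - 1)(s - 2) / 2
  L_1(s) = s(s - 2) / -1
  L_2(s) = s(s - 1) / 2
Then f(s) = -2·L_0(s) - 4·L_1(s) - 4·L_2(s).
Expanding and collecting terms gives f(s) = s² - 3s - 2.
Evaluating at s = 5: f(5) = 8.

8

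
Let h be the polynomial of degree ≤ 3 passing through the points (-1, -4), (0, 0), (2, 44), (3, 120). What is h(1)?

Using the Lagrange interpolation formula with nodes -1, 0, 2, 3:
  L_0(n) = n(n - 2)(n - 3) / -12
  L_1(n) = (n + 1)(n - 2)(n - 3) / 6
  L_2(n) = (n + 1)n(n - 3) / -6
  L_3(n) = (n + 1)n(n - 2) / 12
Then h(n) = -4·L_0(n) + 0·L_1(n) + 44·L_2(n) + 120·L_3(n).
Expanding and collecting terms gives h(n) = 3n³ + 3n² + 4n.
Evaluating at n = 1: h(1) = 10.

10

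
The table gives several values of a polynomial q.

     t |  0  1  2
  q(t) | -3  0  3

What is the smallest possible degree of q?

Forward differences of the values at t = 0, 1, 2:
  q  : -3  0  3
  Δ  : 3  3
  Δ^2: 0
The first differences are constant (3) and nonzero, while all higher differences vanish, so the minimal degree is 1.

1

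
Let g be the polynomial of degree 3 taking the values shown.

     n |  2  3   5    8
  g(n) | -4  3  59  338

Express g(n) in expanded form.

Using the Lagrange interpolation formula with nodes 2, 3, 5, 8:
  L_0(n) = (n - 3)(n - 5)(n - 8) / -18
  L_1(n) = (n - 2)(n - 5)(n - 8) / 10
  L_2(n) = (n - 2)(n - 3)(n - 8) / -18
  L_3(n) = (n - 2)(n - 3)(n - 5) / 90
Then g(n) = -4·L_0(n) + 3·L_1(n) + 59·L_2(n) + 338·L_3(n).
Expanding and collecting terms gives g(n) = n³ - 3n² + 3n - 6.
Check: g(3) = 3. ✓

g(n) = n^3 - 3n^2 + 3n - 6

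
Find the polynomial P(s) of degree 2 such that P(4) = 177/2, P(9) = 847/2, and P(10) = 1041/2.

Using the Lagrange interpolation formula with nodes 4, 9, 10:
  L_0(s) = (s - 9)(s - 10) / 30
  L_1(s) = (s - 4)(s - 10) / -5
  L_2(s) = (s - 4)(s - 9) / 6
Then P(s) = 177/2·L_0(s) + 847/2·L_1(s) + 1041/2·L_2(s).
Expanding and collecting terms gives P(s) = 5s^2 + 2s + 1/2.
Check: P(10) = 1041/2. ✓

P(s) = 5s^2 + 2s + 1/2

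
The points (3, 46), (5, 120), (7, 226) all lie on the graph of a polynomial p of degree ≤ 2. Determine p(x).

p(x) = 4x^2 + 5x - 5

Write p(x) = ax^2 + bx + c. Substituting each data point gives a linear system:
  9a + 3b + c = 46
  25a + 5b + c = 120
  49a + 7b + c = 226
Solving the system yields a = 4, b = 5, c = -5.
So p(x) = 4x² + 5x - 5.
Check: p(7) = 226. ✓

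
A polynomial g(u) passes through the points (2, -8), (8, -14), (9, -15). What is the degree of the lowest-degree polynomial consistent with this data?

1

Divided differences on the nodes 2, 8, 9:
  order 0: -8  -14  -15
  order 1: -1  -1
  order 2: 0
The order-1 divided differences are all -1 (nonzero) and every higher order vanishes, so the data lies on a polynomial of degree exactly 1.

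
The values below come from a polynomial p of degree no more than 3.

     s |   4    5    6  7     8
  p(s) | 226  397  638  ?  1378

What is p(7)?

961

The 4 known points determine the degree-3 polynomial uniquely.
Write p(s) = as^3 + bs^2 + cs + d. Substituting each data point gives a linear system:
  64a + 16b + 4c + d = 226
  125a + 25b + 5c + d = 397
  216a + 36b + 6c + d = 638
  512a + 64b + 8c + d = 1378
Solving the system yields a = 2, b = 5, c = 4, d = 2.
So p(s) = 2s^3 + 5s^2 + 4s + 2.
Then p(7) = 961.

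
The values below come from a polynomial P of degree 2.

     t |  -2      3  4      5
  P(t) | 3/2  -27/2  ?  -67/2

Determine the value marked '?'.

-45/2

The 3 known points determine the degree-2 polynomial uniquely.
Write P(t) = at^2 + bt + c. Substituting each data point gives a linear system:
  4a - 2b + c = 3/2
  9a + 3b + c = -27/2
  25a + 5b + c = -67/2
Solving the system yields a = -1, b = -2, c = 3/2.
So P(t) = -t^2 - 2t + 3/2.
Then P(4) = -45/2.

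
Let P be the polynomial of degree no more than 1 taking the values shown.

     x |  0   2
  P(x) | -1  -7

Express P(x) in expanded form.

P(x) = -3x - 1

Using the Lagrange interpolation formula with nodes 0, 2:
  L_0(x) = (x - 2) / -2
  L_1(x) = x / 2
Then P(x) = -1·L_0(x) - 7·L_1(x).
Expanding and collecting terms gives P(x) = -3x - 1.
Check: P(0) = -1. ✓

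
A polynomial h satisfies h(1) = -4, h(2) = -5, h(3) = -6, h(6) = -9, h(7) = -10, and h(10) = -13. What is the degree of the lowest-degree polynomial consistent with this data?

1

Divided differences on the nodes 1, 2, 3, 6, 7, 10:
  order 0: -4  -5  -6  -9  -10  -13
  order 1: -1  -1  -1  -1  -1
  order 2: 0  0  0  0
  order 3: 0  0  0
  order 4: 0  0
  order 5: 0
The order-1 divided differences are all -1 (nonzero) and every higher order vanishes, so the data lies on a polynomial of degree exactly 1.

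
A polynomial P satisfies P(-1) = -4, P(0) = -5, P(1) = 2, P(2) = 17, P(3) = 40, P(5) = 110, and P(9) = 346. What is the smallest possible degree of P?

2

Divided differences on the nodes -1, 0, 1, 2, 3, 5, 9:
  order 0: -4  -5  2  17  40  110  346
  order 1: -1  7  15  23  35  59
  order 2: 4  4  4  4  4
  order 3: 0  0  0  0
  order 4: 0  0  0
  order 5: 0  0
  order 6: 0
The order-2 divided differences are all 4 (nonzero) and every higher order vanishes, so the data lies on a polynomial of degree exactly 2.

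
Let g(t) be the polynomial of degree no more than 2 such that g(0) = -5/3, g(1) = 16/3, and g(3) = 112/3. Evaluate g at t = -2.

7/3

Write g(t) = at^2 + bt + c. Substituting each data point gives a linear system:
  c = -5/3
  a + b + c = 16/3
  9a + 3b + c = 112/3
Solving the system yields a = 3, b = 4, c = -5/3.
So g(t) = 3t² + 4t - 5/3.
Then g(-2) = 7/3.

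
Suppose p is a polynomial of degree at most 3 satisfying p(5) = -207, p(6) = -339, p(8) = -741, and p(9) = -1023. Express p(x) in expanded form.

p(x) = -x^3 - 4x^2 + 3x + 3

Write p(x) = ax^3 + bx^2 + cx + d. Substituting each data point gives a linear system:
  125a + 25b + 5c + d = -207
  216a + 36b + 6c + d = -339
  512a + 64b + 8c + d = -741
  729a + 81b + 9c + d = -1023
Solving the system yields a = -1, b = -4, c = 3, d = 3.
So p(x) = -x^3 - 4x^2 + 3x + 3.
Check: p(9) = -1023. ✓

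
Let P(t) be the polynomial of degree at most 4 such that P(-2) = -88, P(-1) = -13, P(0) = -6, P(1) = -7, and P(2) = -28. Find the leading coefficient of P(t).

-3

Write P(t) = at^4 + bt^3 + ct^2 + dt + e. Substituting each data point gives a linear system:
  16a - 8b + 4c - 2d + e = -88
  a - b + c - d + e = -13
  e = -6
  a + b + c + d + e = -7
  16a + 8b + 4c + 2d + e = -28
Solving the system yields a = -3, b = 4, c = -1, d = -1, e = -6.
So P(t) = -3t^4 + 4t^3 - t^2 - t - 6.
The leading coefficient is -3.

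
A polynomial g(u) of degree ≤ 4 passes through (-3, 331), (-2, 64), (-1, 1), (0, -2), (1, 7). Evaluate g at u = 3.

349

Write g(u) = au^4 + bu^3 + cu^2 + du + e. Substituting each data point gives a linear system:
  81a - 27b + 9c - 3d + e = 331
  16a - 8b + 4c - 2d + e = 64
  a - b + c - d + e = 1
  e = -2
  a + b + c + d + e = 7
Solving the system yields a = 4, b = 0, c = 2, d = 3, e = -2.
So g(u) = 4u^4 + 2u^2 + 3u - 2.
Then g(3) = 349.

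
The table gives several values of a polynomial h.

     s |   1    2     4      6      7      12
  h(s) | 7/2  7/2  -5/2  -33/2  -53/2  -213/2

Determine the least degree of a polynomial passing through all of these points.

2

Divided differences on the nodes 1, 2, 4, 6, 7, 12:
  order 0: 7/2  7/2  -5/2  -33/2  -53/2  -213/2
  order 1: 0  -3  -7  -10  -16
  order 2: -1  -1  -1  -1
  order 3: 0  0  0
  order 4: 0  0
  order 5: 0
The order-2 divided differences are all -1 (nonzero) and every higher order vanishes, so the data lies on a polynomial of degree exactly 2.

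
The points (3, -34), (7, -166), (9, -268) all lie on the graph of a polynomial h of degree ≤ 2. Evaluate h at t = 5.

-88

Using the Lagrange interpolation formula with nodes 3, 7, 9:
  L_0(t) = (t - 7)(t - 9) / 24
  L_1(t) = (t - 3)(t - 9) / -8
  L_2(t) = (t - 3)(t - 7) / 12
Then h(t) = -34·L_0(t) - 166·L_1(t) - 268·L_2(t).
Expanding and collecting terms gives h(t) = -3t^2 - 3t + 2.
Evaluating at t = 5: h(5) = -88.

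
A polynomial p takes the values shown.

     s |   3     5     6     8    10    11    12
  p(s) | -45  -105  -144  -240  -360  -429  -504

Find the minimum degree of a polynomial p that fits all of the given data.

2

Divided differences on the nodes 3, 5, 6, 8, 10, 11, 12:
  order 0: -45  -105  -144  -240  -360  -429  -504
  order 1: -30  -39  -48  -60  -69  -75
  order 2: -3  -3  -3  -3  -3
  order 3: 0  0  0  0
  order 4: 0  0  0
  order 5: 0  0
  order 6: 0
The order-2 divided differences are all -3 (nonzero) and every higher order vanishes, so the data lies on a polynomial of degree exactly 2.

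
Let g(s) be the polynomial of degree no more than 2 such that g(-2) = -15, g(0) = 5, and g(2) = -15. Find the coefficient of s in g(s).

0

Write g(s) = as^2 + bs + c. Substituting each data point gives a linear system:
  4a - 2b + c = -15
  c = 5
  4a + 2b + c = -15
Solving the system yields a = -5, b = 0, c = 5.
So g(s) = -5s^2 + 5.
The coefficient of s is 0.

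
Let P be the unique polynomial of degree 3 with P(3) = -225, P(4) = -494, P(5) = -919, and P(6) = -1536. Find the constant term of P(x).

6

Write P(x) = ax^3 + bx^2 + cx + d. Substituting each data point gives a linear system:
  27a + 9b + 3c + d = -225
  64a + 16b + 4c + d = -494
  125a + 25b + 5c + d = -919
  216a + 36b + 6c + d = -1536
Solving the system yields a = -6, b = -6, c = -5, d = 6.
So P(x) = -6x^3 - 6x^2 - 5x + 6.
The constant term is 6.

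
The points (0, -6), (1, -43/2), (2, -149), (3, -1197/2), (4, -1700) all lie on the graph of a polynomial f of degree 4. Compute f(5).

-7807/2

Using the Lagrange interpolation formula with nodes 0, 1, 2, 3, 4:
  L_0(t) = (t - 1)(t - 2)(t - 3)(t - 4) / 24
  L_1(t) = t(t - 2)(t - 3)(t - 4) / -6
  L_2(t) = t(t - 1)(t - 3)(t - 4) / 4
  L_3(t) = t(t - 1)(t - 2)(t - 4) / -6
  L_4(t) = t(t - 1)(t - 2)(t - 3) / 24
Then f(t) = -6·L_0(t) - 43/2·L_1(t) - 149·L_2(t) - 1197/2·L_3(t) - 1700·L_4(t).
Expanding and collecting terms gives f(t) = -5t^4 - 5t^3 - 6t^2 + (1/2)t - 6.
Evaluating at t = 5: f(5) = -7807/2.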